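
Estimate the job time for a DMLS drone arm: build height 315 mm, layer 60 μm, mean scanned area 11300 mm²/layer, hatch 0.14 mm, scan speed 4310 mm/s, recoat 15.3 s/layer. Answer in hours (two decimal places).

Number of layers: 315 / 0.06 → 5250 (rounded up).
Hatch length per layer = 11300 / 0.14, so 80714.3 mm.
Laser time per layer = 80714.3 / 4310 = 18.7272 s.
Time per layer: 18.7272 + 15.3 → 34.0272 s.
5250 layers × 34.0272 s/layer = 178642.8 s, i.e. 49.62 hours.

49.62 hours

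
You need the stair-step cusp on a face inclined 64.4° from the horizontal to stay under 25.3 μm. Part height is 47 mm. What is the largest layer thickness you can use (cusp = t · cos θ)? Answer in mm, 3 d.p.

0.059 mm

t = h_c / cos θ = 0.0253 / 0.4321 = 0.059 mm.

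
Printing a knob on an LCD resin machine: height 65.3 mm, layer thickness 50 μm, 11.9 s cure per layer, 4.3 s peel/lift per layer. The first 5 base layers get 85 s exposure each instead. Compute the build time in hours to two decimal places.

Number of layers: 65.3 / 0.05 → 1306 (rounded up).
Bottom layers = 5 × (85 + 4.3) = 446.5 s.
Normal layers = 1301 × (11.9 + 4.3), so 21076.2 s.
Total = 446.5 + 21076.2 = 21522.7 s = 5.98 hours.

5.98 hours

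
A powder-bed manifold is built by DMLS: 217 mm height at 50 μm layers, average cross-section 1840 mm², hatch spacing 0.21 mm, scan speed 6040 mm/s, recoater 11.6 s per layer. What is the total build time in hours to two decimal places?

Layer count = ceil(217 / 0.05) = 4340.
Per-layer scan distance: 1840 / 0.21 → 8761.9 mm.
Scan time per layer = 8761.9 / 6040, so 1.4506 s.
Per-layer time = 1.4506 + 11.6, so 13.0506 s.
Total: 4340 × 13.0506 s = 56639.604 s → 15.73 hours.

15.73 hours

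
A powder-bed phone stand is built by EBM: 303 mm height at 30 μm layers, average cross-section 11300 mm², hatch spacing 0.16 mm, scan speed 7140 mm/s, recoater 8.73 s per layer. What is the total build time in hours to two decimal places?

52.24 hours

Layers = ⌈303/0.03⌉ = 10100.
Scan path per layer = 11300 / 0.16 = 70625 mm.
Beam time per layer = 70625 / 7140, so 9.8915 s.
Layer cycle = 9.8915 + 8.73 = 18.6215 s.
Total: 10100 × 18.6215 s = 188077.15 s → 52.24 hours.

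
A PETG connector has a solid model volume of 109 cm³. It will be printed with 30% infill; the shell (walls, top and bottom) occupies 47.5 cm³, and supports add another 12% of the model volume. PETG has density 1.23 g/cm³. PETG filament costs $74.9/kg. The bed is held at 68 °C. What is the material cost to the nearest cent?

Volume inside the shell = 109 − 47.5, so 61.5 cm³.
Deposited infill = 0.30 × 61.5 = 18.45 cm³.
Support = 0.12 × 109 = 13.08 cm³.
Total extruded = 47.5 + 18.45 + 13.08 = 79.03 cm³.
Mass = 79.03 × 1.23 = 97.2069 g.
Cost = 97.2069 g / 1000 × $74.9/kg = $7.28.

$7.28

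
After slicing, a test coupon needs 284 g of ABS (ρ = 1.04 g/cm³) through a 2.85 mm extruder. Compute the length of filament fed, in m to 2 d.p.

Volume = 284 g / 1.04 g·cm⁻³ = 273.0769 cm³ = 273076.9 mm³.
Cross-section of 2.85 mm filament: π·(2.85/2)² = 6.3794 mm².
Length = 273076.9 / 6.3794 = 42806.05 mm = 42.81 m.

42.81 m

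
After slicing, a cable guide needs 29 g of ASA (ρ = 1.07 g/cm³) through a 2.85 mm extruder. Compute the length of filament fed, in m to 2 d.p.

Extruded volume: 29/1.07 = 27.1028 cm³ (27102.8 mm³).
Filament cross-section = π × (2.85/2)² = 6.3794 mm².
L = V/A = 27102.8/6.3794 = 4248.49 mm → 4.25 m.

4.25 m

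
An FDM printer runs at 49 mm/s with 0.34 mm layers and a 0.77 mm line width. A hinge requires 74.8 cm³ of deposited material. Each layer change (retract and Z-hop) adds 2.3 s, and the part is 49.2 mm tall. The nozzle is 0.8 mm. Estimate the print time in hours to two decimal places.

Line area: 0.34 × 0.77 → 0.2618 mm².
Total extruded path = 74800/0.2618 = 285714.3 mm.
Extrusion time: 285714.3 / 49 → 5830.9 s.
Layers = ⌈49.2/0.34⌉ = 145.
Layer-change overhead = 145 × 2.3, so 333.5 s.
Altogether 5830.9 + 333.5 = 6164.4 s, i.e. 1.71 hours.

1.71 hours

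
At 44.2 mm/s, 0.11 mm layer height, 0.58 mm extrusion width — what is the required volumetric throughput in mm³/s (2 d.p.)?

Bead cross-section = 0.11 × 0.58, so 0.0638 mm².
Q = v·A = 44.2 × 0.0638 = 2.82 mm³/s.

2.82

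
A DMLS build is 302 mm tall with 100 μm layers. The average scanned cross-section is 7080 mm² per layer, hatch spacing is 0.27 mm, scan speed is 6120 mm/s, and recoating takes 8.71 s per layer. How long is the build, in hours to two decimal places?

Layers = ⌈302/0.1⌉ = 3020.
Per-layer scan distance = 7080 / 0.27 = 26222.2 mm.
Scan time per layer = 26222.2 / 6120, so 4.2847 s.
Time per layer: 4.2847 + 8.71 → 12.9947 s.
3020 layers × 12.9947 s/layer = 39243.994 s, i.e. 10.90 hours.

10.90 hours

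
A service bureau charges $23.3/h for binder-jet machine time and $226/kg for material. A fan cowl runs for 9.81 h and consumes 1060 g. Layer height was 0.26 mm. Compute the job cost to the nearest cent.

$468.13

Machine-time cost = 23.3 × 9.81, so $228.573.
Material cost: 226 × 1060/1000 → $239.56.
Total = 228.573 + 239.56 = 468.133 ≈ $468.13.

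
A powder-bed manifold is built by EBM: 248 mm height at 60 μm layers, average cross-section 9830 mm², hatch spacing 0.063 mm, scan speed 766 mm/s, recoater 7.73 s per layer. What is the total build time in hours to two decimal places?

242.79 hours

Number of layers: 248 / 0.06 → 4134 (rounded up).
Per-layer scan distance = 9830 / 0.063, so 156031.7 mm.
Per-layer scan time: 156031.7 / 766 → 203.6967 s.
Layer cycle: 203.6967 + 7.73 → 211.4267 s.
Total: 4134 × 211.4267 s = 874037.9778 s → 242.79 hours.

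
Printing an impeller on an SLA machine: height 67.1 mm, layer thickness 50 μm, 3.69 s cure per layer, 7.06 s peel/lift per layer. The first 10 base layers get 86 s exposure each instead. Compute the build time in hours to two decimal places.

4.24 hours

Layers = ⌈67.1/0.05⌉ = 1342.
Burn-in layers = 10 × (86 + 7.06) = 930.6 s.
Regular layers: 1332 × (3.69 + 7.06) → 14319 s.
Total = 930.6 + 14319 = 15249.6 s = 4.24 hours.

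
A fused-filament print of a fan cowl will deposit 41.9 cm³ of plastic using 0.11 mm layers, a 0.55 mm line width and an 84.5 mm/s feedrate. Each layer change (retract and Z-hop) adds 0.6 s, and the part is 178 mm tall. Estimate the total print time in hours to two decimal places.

Line area: 0.11 × 0.55 → 0.0605 mm².
Total extruded path = 41900/0.0605 = 692562 mm.
Extrusion time = 692562 / 84.5, so 8196 s.
Layer count = ceil(178 / 0.11) = 1619.
Non-print overhead = 1619 × 0.6 = 971.4 s.
Altogether 8196 + 971.4 = 9167.4 s, i.e. 2.55 hours.

2.55 hours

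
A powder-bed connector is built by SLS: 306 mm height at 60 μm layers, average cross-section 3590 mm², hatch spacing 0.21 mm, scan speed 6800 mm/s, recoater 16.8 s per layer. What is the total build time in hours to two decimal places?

27.36 hours

Layer count = ceil(306 / 0.06) = 5100.
Hatch length per layer: 3590 / 0.21 → 17095.2 mm.
Per-layer scan time: 17095.2 / 6800 → 2.514 s.
Layer cycle: 2.514 + 16.8 → 19.314 s.
5100 layers × 19.314 s/layer = 98501.4 s, i.e. 27.36 hours.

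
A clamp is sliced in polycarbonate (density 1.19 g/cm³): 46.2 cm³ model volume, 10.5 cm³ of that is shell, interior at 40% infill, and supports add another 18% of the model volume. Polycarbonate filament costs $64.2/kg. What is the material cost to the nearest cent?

Volume inside the shell = 46.2 − 10.5, so 35.7 cm³.
Infill volume: 0.40 × 35.7 → 14.28 cm³.
Support = 0.18 × 46.2, so 8.316 cm³.
Total extruded = 10.5 + 14.28 + 8.316, so 33.096 cm³.
Mass: 33.096 × 1.19 → 39.38424 g.
Cost = 39.38424 g / 1000 × $64.2/kg = $2.53.

$2.53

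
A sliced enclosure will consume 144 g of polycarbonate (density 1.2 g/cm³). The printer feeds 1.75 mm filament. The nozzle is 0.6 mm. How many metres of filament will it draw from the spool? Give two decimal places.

Extruded volume: 144/1.2 = 120 cm³ (120000 mm³).
A = π r² = π × 0.875² = 2.4053 mm².
L = V/A = 120000/2.4053 = 49889.83 mm → 49.89 m.

49.89 m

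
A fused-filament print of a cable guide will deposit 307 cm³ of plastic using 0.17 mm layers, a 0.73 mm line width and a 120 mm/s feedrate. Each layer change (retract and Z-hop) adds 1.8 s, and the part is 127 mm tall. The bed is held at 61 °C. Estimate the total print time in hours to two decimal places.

6.10 hours

Extrusion cross-section = 0.17 × 0.73, so 0.1241 mm².
Path length: 307000 mm³ / 0.1241 mm² → 2473811.4 mm.
Print-move time: 2473811.4 / 120 → 20615.1 s.
Layer count = ceil(127 / 0.17) = 748.
Non-print overhead = 748 × 1.8 = 1346.4 s.
Altogether 20615.1 + 1346.4 = 21961.5 s, i.e. 6.10 hours.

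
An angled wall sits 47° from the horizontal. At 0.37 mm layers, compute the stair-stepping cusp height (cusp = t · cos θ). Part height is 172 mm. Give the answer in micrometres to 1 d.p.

252.3 μm

h_c = t·cos θ = 0.37 × 0.6820 = 0.25234 mm (252.3 μm).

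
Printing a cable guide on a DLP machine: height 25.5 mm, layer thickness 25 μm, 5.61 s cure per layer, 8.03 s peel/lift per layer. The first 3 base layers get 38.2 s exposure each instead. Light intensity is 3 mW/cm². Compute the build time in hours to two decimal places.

3.89 hours

Number of layers: 25.5 / 0.025 → 1020 (rounded up).
Burn-in layers = 3 × (38.2 + 8.03), so 138.69 s.
Regular layers: 1017 × (5.61 + 8.03) → 13871.88 s.
Total = 138.69 + 13871.88 = 14010.57 s = 3.89 hours.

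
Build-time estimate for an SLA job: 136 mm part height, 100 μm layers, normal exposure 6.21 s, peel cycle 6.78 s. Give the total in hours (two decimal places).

4.91 hours

Layer count = ceil(136 / 0.1) = 1360.
Per-layer time: 6.21 + 6.78 → 12.99 s.
Build time: 1360 × 12.99 s = 17666.4 s, i.e. 4.91 hours.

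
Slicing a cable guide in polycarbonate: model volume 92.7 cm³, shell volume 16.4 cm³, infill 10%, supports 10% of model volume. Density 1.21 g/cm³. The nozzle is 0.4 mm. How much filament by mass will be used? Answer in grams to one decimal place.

40.3 g

Interior volume = 92.7 − 16.4, so 76.3 cm³.
Infill deposited = 0.10 × 76.3, so 7.63 cm³.
Support = 0.10 × 92.7 = 9.27 cm³.
Total extruded = 16.4 + 7.63 + 9.27, so 33.3 cm³.
Mass: 33.3 × 1.21 → 40.293 g.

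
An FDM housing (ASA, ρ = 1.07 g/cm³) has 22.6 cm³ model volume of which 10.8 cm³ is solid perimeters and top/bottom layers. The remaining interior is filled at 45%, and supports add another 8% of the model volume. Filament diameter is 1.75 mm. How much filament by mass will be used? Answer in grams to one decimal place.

Volume inside the shell = 22.6 − 10.8, so 11.8 cm³.
Deposited infill = 0.45 × 11.8 = 5.31 cm³.
Support = 0.08 × 22.6 = 1.808 cm³.
Total printed volume = 10.8 + 5.31 + 1.808, so 17.918 cm³.
Mass = 17.918 × 1.07, so 19.17226 g.

19.2 g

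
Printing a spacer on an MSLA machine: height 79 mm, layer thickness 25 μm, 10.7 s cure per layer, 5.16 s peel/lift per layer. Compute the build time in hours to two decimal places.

13.92 hours

Layers = ⌈79/0.025⌉ = 3160.
Cycle time = 10.7 + 5.16, so 15.86 s.
Total = 3160 × 15.86 = 50117.6 s = 13.92 hours.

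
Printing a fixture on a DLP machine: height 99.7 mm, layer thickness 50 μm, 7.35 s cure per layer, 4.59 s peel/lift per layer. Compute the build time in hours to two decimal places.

6.61 hours

Layer count = ceil(99.7 / 0.05) = 1994.
Per-layer time: 7.35 + 4.59 → 11.94 s.
Build time: 1994 × 11.94 s = 23808.36 s, i.e. 6.61 hours.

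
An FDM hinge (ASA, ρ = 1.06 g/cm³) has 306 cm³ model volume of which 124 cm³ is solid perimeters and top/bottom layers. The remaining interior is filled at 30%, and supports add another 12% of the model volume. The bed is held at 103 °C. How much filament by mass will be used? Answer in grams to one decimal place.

228.2 g

Volume inside the shell = 306 − 124, so 182 cm³.
Infill deposited = 0.30 × 182 = 54.6 cm³.
Support = 0.12 × 306 = 36.72 cm³.
Total extruded: 124 + 54.6 + 36.72 → 215.32 cm³.
Mass: 215.32 × 1.06 → 228.2392 g.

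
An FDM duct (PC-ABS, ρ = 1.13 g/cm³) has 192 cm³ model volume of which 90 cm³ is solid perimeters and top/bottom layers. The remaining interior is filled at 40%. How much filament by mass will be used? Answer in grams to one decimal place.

147.8 g

Volume inside the shell = 192 − 90, so 102 cm³.
Deposited infill = 0.40 × 102 = 40.8 cm³.
Deposited volume = 90 + 40.8, so 130.8 cm³.
Mass: 130.8 × 1.13 → 147.804 g.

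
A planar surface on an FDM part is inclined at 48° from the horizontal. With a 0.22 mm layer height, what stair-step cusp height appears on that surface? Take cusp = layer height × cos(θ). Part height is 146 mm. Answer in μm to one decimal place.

147.2 μm

cos(48°) = 0.6691, so cusp = 0.22 × 0.6691 = 0.147202 mm → 147.2 μm.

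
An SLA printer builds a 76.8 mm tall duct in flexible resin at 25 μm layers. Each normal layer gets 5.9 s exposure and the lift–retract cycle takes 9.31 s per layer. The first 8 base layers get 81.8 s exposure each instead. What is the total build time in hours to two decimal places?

Number of layers: 76.8 / 0.025 → 3072 (rounded up).
Burn-in layers: 8 × (81.8 + 9.31) → 728.88 s.
Regular layers = 3064 × (5.9 + 9.31) = 46603.44 s.
Total = 728.88 + 46603.44 = 47332.32 s = 13.15 hours.

13.15 hours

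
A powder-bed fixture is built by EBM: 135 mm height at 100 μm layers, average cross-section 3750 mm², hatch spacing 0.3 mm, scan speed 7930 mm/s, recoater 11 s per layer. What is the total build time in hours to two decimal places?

Layer count = ceil(135 / 0.1) = 1350.
Scan path per layer = 3750 / 0.3 = 12500 mm.
Per-layer scan time = 12500 / 7930 = 1.5763 s.
Per-layer time = 1.5763 + 11, so 12.5763 s.
1350 layers × 12.5763 s/layer = 16978.005 s, i.e. 4.72 hours.

4.72 hours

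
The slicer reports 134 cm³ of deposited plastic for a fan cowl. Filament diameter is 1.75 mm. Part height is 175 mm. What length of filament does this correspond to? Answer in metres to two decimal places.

55.71 m

A = π r² = π × 0.875² = 2.4053 mm².
Length = 134 cm³ / 2.4053 mm² = 134000 / 2.4053 = 55710.31 mm = 55.71 m.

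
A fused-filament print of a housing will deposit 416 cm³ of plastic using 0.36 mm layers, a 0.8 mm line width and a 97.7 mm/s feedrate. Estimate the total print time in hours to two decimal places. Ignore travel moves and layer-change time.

4.11 hours

Extrusion cross-section: 0.36 × 0.8 → 0.288 mm².
Path length: 416000 mm³ / 0.288 mm² → 1444444.4 mm.
Time extruding = 1444444.4 / 97.7 = 14784.5 s.
Converting: 14784.5 s = 4.11 hours.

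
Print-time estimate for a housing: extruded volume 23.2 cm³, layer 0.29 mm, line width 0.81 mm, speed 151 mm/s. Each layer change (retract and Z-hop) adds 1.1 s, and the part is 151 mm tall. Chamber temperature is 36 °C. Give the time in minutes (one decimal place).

20.5 minutes

Line area = 0.29 × 0.81, so 0.2349 mm².
Path length: 23200 mm³ / 0.2349 mm² → 98765.4 mm.
Print-move time = 98765.4 / 151, so 654.1 s.
Number of layers: 151 / 0.29 → 521 (rounded up).
Layer-change overhead = 521 × 1.1, so 573.1 s.
Total = 654.1 + 573.1 = 1227.2 s = 20.5 minutes.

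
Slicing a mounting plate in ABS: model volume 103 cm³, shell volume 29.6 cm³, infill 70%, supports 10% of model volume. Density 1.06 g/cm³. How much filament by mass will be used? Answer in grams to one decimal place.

96.8 g

Volume inside the shell = 103 − 29.6 = 73.4 cm³.
Deposited infill = 0.70 × 73.4 = 51.38 cm³.
Support = 0.10 × 103 = 10.3 cm³.
Total printed volume = 29.6 + 51.38 + 10.3, so 91.28 cm³.
Mass: 91.28 × 1.06 → 96.7568 g.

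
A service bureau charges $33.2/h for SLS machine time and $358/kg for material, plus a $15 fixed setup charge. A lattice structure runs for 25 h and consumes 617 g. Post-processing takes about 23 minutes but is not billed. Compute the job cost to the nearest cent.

Machine-time cost = 33.2 × 25 = $830.00.
Feedstock cost = 358 × 617/1000 = $220.886.
Total = 830.00 + 220.886 + 15 = 1065.886 ≈ $1065.89.

$1065.89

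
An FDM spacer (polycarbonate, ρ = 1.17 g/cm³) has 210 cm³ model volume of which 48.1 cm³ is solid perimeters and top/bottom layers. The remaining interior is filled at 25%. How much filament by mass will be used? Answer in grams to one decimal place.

Interior volume: 210 − 48.1 → 161.9 cm³.
Deposited infill = 0.25 × 161.9, so 40.475 cm³.
Total extruded = 48.1 + 40.475 = 88.575 cm³.
Mass = 88.575 × 1.17 = 103.63275 g.

103.6 g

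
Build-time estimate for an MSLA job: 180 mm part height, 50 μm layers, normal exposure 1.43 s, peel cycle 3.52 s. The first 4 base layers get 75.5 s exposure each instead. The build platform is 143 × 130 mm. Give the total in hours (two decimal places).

Layers = ⌈180/0.05⌉ = 3600.
Burn-in layers = 4 × (75.5 + 3.52) = 316.08 s.
Remaining layers = 3596 × (1.43 + 3.52), so 17800.2 s.
Sum: 316.08 + 17800.2 = 18116.28 s → 5.03 hours.

5.03 hours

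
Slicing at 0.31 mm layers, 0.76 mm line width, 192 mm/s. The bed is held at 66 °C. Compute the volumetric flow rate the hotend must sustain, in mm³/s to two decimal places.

A: 0.31 × 0.76 → 0.2356 mm².
Volumetric flow = 192 × 0.2356 = 45.24 mm³/s.

45.24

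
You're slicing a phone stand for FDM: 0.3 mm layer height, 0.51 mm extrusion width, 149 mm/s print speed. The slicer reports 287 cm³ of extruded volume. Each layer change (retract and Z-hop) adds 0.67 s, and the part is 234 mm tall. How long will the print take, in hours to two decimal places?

3.64 hours

Extrusion cross-section = 0.3 × 0.51 = 0.153 mm².
Path length: 287000 mm³ / 0.153 mm² → 1875817 mm.
Extrusion time: 1875817 / 149 → 12589.4 s.
Layer count = ceil(234 / 0.3) = 780.
Layer-change overhead = 780 × 0.67 = 522.6 s.
Altogether 12589.4 + 522.6 = 13112 s, i.e. 3.64 hours.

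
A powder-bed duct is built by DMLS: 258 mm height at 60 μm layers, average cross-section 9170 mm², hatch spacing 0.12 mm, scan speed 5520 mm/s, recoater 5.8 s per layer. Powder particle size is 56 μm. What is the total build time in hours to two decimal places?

23.46 hours

Layer count = ceil(258 / 0.06) = 4300.
Scan path per layer = 9170 / 0.12 = 76416.7 mm.
Laser time per layer = 76416.7 / 5520 = 13.8436 s.
Layer cycle: 13.8436 + 5.8 → 19.6436 s.
Build time = 4300 × 19.6436 = 84467.48 s = 23.46 hours.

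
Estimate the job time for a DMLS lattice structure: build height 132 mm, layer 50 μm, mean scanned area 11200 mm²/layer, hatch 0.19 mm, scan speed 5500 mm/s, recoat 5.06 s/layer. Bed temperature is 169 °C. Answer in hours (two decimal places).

Number of layers: 132 / 0.05 → 2640 (rounded up).
Scan path per layer = 11200 / 0.19, so 58947.4 mm.
Scan time per layer = 58947.4 / 5500 = 10.7177 s.
Time per layer = 10.7177 + 5.06 = 15.7777 s.
Build time = 2640 × 15.7777 = 41653.128 s = 11.57 hours.

11.57 hours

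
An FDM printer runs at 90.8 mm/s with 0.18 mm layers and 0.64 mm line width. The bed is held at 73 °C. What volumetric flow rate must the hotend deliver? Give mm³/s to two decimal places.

10.46

Extrusion cross-section = 0.18 × 0.64 = 0.1152 mm².
Q = v·A = 90.8 × 0.1152 = 10.46 mm³/s.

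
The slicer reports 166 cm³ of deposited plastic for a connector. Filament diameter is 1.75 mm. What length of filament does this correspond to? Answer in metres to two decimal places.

69.01 m

Cross-section of 1.75 mm filament: π·(1.75/2)² = 2.4053 mm².
L = 166000 mm³ / 2.4053 mm² = 69014.26 mm, i.e. 69.01 m.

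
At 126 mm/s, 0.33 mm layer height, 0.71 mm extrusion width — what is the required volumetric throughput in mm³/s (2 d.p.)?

Extrusion cross-section = 0.33 × 0.71, so 0.2343 mm².
Q = v·A = 126 × 0.2343 = 29.52 mm³/s.

29.52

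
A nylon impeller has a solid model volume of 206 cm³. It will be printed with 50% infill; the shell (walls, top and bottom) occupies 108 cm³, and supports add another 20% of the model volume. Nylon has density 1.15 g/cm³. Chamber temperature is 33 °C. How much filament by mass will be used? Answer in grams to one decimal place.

227.9 g

Infill region = 206 − 108 = 98 cm³.
Infill volume: 0.50 × 98 → 49 cm³.
Support = 0.20 × 206 = 41.2 cm³.
Total extruded: 108 + 49 + 41.2 → 198.2 cm³.
Mass = 198.2 × 1.15, so 227.93 g.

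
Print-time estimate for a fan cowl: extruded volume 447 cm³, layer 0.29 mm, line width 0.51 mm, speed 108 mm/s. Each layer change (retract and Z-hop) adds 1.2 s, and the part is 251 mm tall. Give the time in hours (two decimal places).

Line area = 0.29 × 0.51 = 0.1479 mm².
Path length: 447000 mm³ / 0.1479 mm² → 3022312.4 mm.
Print-move time: 3022312.4 / 108 → 27984.4 s.
Layer count = ceil(251 / 0.29) = 866.
Non-print overhead = 866 × 1.2, so 1039.2 s.
Total = 27984.4 + 1039.2 = 29023.6 s = 8.06 hours.

8.06 hours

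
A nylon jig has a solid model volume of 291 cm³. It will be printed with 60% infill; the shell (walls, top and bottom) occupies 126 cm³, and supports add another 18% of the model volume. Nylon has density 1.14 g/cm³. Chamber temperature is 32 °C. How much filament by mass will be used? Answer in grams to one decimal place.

316.2 g

Infill region = 291 − 126, so 165 cm³.
Infill deposited = 0.60 × 165, so 99 cm³.
Support = 0.18 × 291, so 52.38 cm³.
Deposited volume: 126 + 99 + 52.38 → 277.38 cm³.
Mass = 277.38 × 1.14 = 316.2132 g.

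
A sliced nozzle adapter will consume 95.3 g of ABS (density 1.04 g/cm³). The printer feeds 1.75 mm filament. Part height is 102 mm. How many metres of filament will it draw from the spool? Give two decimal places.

38.10 m

Volume = 95.3 g / 1.04 g·cm⁻³ = 91.6346 cm³ = 91634.6 mm³.
A = π r² = π × 0.875² = 2.4053 mm².
L = V/A = 91634.6/2.4053 = 38096.95 mm → 38.10 m.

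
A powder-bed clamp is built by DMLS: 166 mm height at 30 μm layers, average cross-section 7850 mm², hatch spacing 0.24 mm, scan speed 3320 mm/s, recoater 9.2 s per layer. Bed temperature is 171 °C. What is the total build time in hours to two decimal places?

Layers = ⌈166/0.03⌉ = 5534.
Hatch length per layer = 7850 / 0.24 = 32708.3 mm.
Per-layer scan time = 32708.3 / 3320 = 9.8519 s.
Per-layer time = 9.8519 + 9.2, so 19.0519 s.
Total: 5534 × 19.0519 s = 105433.2146 s → 29.29 hours.

29.29 hours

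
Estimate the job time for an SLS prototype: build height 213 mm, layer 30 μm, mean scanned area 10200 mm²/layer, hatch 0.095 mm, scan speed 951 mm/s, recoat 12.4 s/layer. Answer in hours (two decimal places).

Layer count = ceil(213 / 0.03) = 7100.
Per-layer scan distance = 10200 / 0.095, so 107368.4 mm.
Laser time per layer = 107368.4 / 951, so 112.9005 s.
Per-layer time: 112.9005 + 12.4 → 125.3005 s.
Total: 7100 × 125.3005 s = 889633.55 s → 247.12 hours.

247.12 hours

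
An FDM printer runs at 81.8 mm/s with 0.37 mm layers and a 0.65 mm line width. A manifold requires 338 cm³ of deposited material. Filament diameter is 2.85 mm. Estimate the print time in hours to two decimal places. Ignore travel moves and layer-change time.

Extrusion cross-section = 0.37 × 0.65 = 0.2405 mm².
Toolpath length = 338 cm³ / 0.2405 mm² = 338000 / 0.2405 = 1405405.4 mm.
Print-move time: 1405405.4 / 81.8 → 17181 s.
Converting: 17181 s = 4.77 hours.

4.77 hours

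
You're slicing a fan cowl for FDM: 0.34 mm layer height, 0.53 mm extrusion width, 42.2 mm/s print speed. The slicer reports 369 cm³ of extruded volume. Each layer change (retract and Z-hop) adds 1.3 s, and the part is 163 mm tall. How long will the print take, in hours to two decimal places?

13.65 hours

Extrusion cross-section = 0.34 × 0.53, so 0.1802 mm².
Path length: 369000 mm³ / 0.1802 mm² → 2047724.8 mm.
Print-move time = 2047724.8 / 42.2 = 48524.3 s.
Layer count = ceil(163 / 0.34) = 480.
Z-hop total: 480 × 1.3 → 624 s.
Altogether 48524.3 + 624 = 49148.3 s, i.e. 13.65 hours.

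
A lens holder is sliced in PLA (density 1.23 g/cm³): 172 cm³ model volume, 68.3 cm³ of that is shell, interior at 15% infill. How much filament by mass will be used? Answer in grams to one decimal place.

Infill region: 172 − 68.3 → 103.7 cm³.
Infill deposited: 0.15 × 103.7 → 15.555 cm³.
Total printed volume = 68.3 + 15.555 = 83.855 cm³.
Mass: 83.855 × 1.23 → 103.14165 g.

103.1 g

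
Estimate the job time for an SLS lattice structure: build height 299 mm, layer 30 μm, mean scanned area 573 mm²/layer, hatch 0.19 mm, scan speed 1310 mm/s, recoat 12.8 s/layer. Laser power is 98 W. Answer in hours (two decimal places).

41.81 hours

Number of layers: 299 / 0.03 → 9967 (rounded up).
Hatch length per layer: 573 / 0.19 → 3015.8 mm.
Scan time per layer: 3015.8 / 1310 → 2.3021 s.
Time per layer = 2.3021 + 12.8 = 15.1021 s.
Total: 9967 × 15.1021 s = 150522.6307 s → 41.81 hours.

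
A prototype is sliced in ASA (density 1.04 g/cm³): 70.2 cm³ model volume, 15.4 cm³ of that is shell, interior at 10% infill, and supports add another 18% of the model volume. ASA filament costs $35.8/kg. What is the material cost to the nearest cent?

Infill region = 70.2 − 15.4 = 54.8 cm³.
Deposited infill: 0.10 × 54.8 → 5.48 cm³.
Support = 0.18 × 70.2, so 12.636 cm³.
Total extruded: 15.4 + 5.48 + 12.636 → 33.516 cm³.
Mass = 33.516 × 1.04 = 34.85664 g.
Cost = 34.85664 g / 1000 × $35.8/kg = $1.25.

$1.25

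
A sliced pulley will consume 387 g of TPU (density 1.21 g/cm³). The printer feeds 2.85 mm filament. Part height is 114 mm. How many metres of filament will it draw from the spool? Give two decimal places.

Volume = 387 g / 1.21 g·cm⁻³ = 319.8347 cm³ = 319834.7 mm³.
A = π r² = π × 1.425² = 6.3794 mm².
Length = 319834.7 / 6.3794 = 50135.55 mm = 50.14 m.

50.14 m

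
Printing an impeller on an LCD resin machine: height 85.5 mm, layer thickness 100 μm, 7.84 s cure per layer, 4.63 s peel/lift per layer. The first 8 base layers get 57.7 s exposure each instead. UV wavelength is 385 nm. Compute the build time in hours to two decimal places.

Layers = ⌈85.5/0.1⌉ = 855.
Bottom layers = 8 × (57.7 + 4.63) = 498.64 s.
Normal layers = 847 × (7.84 + 4.63) = 10562.09 s.
Sum: 498.64 + 10562.09 = 11060.73 s → 3.07 hours.

3.07 hours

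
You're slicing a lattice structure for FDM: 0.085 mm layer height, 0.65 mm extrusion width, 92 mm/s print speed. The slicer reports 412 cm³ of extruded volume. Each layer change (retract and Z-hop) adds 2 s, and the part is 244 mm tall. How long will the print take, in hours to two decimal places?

24.11 hours

Bead cross-section = 0.085 × 0.65 = 0.05525 mm².
Path length: 412000 mm³ / 0.05525 mm² → 7457013.6 mm.
Extrusion time: 7457013.6 / 92 → 81054.5 s.
Layers = ⌈244/0.085⌉ = 2871.
Z-hop total = 2871 × 2 = 5742 s.
Total = 81054.5 + 5742 = 86796.5 s = 24.11 hours.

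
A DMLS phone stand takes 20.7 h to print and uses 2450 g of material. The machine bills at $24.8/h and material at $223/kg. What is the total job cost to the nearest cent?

Machine-time cost: 24.8 × 20.7 → $513.36.
Material charge = 223 × 2450/1000, so $546.35.
Total = 513.36 + 546.35 = $1059.71.

$1059.71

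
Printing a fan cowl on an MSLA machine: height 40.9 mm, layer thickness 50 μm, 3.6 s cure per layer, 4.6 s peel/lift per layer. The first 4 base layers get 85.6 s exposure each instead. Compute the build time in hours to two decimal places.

Layers = ⌈40.9/0.05⌉ = 818.
Bottom layers = 4 × (85.6 + 4.6) = 360.8 s.
Normal layers: 814 × (3.6 + 4.6) → 6674.8 s.
Sum: 360.8 + 6674.8 = 7035.6 s → 1.95 hours.

1.95 hours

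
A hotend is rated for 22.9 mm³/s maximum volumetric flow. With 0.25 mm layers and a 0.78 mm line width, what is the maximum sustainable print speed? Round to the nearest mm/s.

Bead cross-section: 0.25 × 0.78 → 0.195 mm².
v_max = Q/A = 22.9/0.195 = 117.44 mm/s → 117 mm/s.

117 mm/s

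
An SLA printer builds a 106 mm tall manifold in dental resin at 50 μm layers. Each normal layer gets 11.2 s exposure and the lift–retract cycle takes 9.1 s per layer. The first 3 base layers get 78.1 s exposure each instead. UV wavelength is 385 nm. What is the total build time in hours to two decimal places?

12.01 hours

Layers = ⌈106/0.05⌉ = 2120.
Base layers: 3 × (78.1 + 9.1) → 261.6 s.
Remaining layers = 2117 × (11.2 + 9.1), so 42975.1 s.
Total = 261.6 + 42975.1 = 43236.7 s = 12.01 hours.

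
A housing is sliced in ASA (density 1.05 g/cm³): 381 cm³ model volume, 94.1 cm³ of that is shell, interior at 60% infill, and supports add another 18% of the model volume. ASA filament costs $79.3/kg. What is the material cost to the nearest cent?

$27.88

Volume inside the shell = 381 − 94.1, so 286.9 cm³.
Infill deposited = 0.60 × 286.9, so 172.14 cm³.
Support = 0.18 × 381, so 68.58 cm³.
Total printed volume = 94.1 + 172.14 + 68.58, so 334.82 cm³.
Mass = 334.82 × 1.05, so 351.561 g.
At $79.3/kg: 351.561/1000 × 79.3 = $27.88.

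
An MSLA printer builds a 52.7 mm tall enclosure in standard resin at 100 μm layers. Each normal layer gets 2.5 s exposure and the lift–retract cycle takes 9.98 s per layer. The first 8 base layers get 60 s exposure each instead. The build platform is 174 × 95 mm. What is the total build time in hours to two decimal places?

Number of layers: 52.7 / 0.1 → 527 (rounded up).
Burn-in layers: 8 × (60 + 9.98) → 559.84 s.
Regular layers = 519 × (2.5 + 9.98), so 6477.12 s.
Sum: 559.84 + 6477.12 = 7036.96 s → 1.95 hours.

1.95 hours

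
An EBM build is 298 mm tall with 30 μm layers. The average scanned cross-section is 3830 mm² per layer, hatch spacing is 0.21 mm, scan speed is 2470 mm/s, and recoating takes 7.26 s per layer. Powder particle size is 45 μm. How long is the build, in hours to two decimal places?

Number of layers: 298 / 0.03 → 9934 (rounded up).
Scan path per layer: 3830 / 0.21 → 18238.1 mm.
Per-layer scan time = 18238.1 / 2470, so 7.3838 s.
Time per layer: 7.3838 + 7.26 → 14.6438 s.
Total: 9934 × 14.6438 s = 145471.5092 s → 40.41 hours.

40.41 hours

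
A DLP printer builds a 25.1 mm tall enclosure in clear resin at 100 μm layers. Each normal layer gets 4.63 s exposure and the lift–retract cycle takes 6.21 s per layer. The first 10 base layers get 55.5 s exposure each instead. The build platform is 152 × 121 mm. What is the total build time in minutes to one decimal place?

Number of layers: 25.1 / 0.1 → 251 (rounded up).
Base layers: 10 × (55.5 + 6.21) → 617.1 s.
Normal layers = 241 × (4.63 + 6.21) = 2612.44 s.
Sum: 617.1 + 2612.44 = 3229.54 s → 53.8 minutes.

53.8 minutes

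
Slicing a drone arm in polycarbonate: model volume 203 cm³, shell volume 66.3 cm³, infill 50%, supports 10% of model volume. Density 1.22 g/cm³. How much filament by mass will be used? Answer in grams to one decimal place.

189.0 g

Infill region = 203 − 66.3 = 136.7 cm³.
Infill volume: 0.50 × 136.7 → 68.35 cm³.
Support: 0.10 × 203 → 20.3 cm³.
Total extruded = 66.3 + 68.35 + 20.3, so 154.95 cm³.
Mass = 154.95 × 1.22, so 189.039 g.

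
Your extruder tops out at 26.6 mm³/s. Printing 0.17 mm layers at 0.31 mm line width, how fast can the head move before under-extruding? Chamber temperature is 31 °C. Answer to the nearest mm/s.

Extrusion cross-section = 0.17 × 0.31, so 0.0527 mm².
v_max = Q/A = 26.6/0.0527 = 504.74 mm/s → 505 mm/s.

505 mm/s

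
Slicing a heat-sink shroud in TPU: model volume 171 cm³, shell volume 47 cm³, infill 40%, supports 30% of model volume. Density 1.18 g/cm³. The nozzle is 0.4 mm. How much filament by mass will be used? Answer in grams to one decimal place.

174.5 g

Infill region = 171 − 47 = 124 cm³.
Deposited infill: 0.40 × 124 → 49.6 cm³.
Support = 0.30 × 171 = 51.3 cm³.
Deposited volume = 47 + 49.6 + 51.3 = 147.9 cm³.
Mass = 147.9 × 1.18 = 174.522 g.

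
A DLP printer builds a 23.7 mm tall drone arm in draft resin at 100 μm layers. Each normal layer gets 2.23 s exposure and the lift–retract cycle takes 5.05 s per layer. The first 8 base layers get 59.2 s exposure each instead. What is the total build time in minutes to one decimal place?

36.4 minutes

Layer count = ceil(23.7 / 0.1) = 237.
Burn-in layers = 8 × (59.2 + 5.05) = 514 s.
Normal layers = 229 × (2.23 + 5.05) = 1667.12 s.
Sum: 514 + 1667.12 = 2181.12 s → 36.4 minutes.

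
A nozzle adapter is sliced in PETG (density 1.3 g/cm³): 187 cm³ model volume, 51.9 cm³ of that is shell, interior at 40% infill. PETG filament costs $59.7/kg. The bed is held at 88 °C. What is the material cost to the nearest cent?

$8.22

Volume inside the shell = 187 − 51.9 = 135.1 cm³.
Deposited infill = 0.40 × 135.1, so 54.04 cm³.
Total extruded: 51.9 + 54.04 → 105.94 cm³.
Mass = 105.94 × 1.3 = 137.722 g.
Cost = 137.722 g / 1000 × $59.7/kg = $8.22.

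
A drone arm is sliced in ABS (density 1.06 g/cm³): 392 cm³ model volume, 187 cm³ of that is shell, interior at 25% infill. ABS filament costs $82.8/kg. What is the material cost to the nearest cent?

$20.91

Volume inside the shell: 392 − 187 → 205 cm³.
Deposited infill = 0.25 × 205, so 51.25 cm³.
Deposited volume = 187 + 51.25, so 238.25 cm³.
Mass = 238.25 × 1.06 = 252.545 g.
At $82.8/kg: 252.545/1000 × 82.8 = $20.91.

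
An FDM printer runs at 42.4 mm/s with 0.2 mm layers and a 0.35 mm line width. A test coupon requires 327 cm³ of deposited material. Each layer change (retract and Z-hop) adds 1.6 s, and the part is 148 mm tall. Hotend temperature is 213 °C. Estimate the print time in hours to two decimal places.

30.93 hours

Line area: 0.2 × 0.35 → 0.07 mm².
Path length: 327000 mm³ / 0.07 mm² → 4671428.6 mm.
Time extruding = 4671428.6 / 42.4 = 110175.2 s.
Layers = ⌈148/0.2⌉ = 740.
Non-print overhead: 740 × 1.6 → 1184 s.
Total = 110175.2 + 1184 = 111359.2 s = 30.93 hours.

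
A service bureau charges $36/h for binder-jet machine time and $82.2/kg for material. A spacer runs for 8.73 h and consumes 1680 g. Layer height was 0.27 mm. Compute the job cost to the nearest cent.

$452.38

Time charge = 36 × 8.73 = $314.28.
Feedstock cost: 82.2 × 1680/1000 → $138.096.
Total = 314.28 + 138.096 = 452.376 ≈ $452.38.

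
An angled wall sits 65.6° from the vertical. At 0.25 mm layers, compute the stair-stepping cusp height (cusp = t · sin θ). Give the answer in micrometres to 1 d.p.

Cusp = layer height × sin(65.6°) = 0.25 × 0.9107 = 0.227675 mm = 227.7 μm.

227.7 μm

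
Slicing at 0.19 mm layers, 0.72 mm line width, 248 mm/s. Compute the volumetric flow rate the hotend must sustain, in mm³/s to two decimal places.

A: 0.19 × 0.72 → 0.1368 mm².
Volumetric flow = 248 × 0.1368 = 33.93 mm³/s.

33.93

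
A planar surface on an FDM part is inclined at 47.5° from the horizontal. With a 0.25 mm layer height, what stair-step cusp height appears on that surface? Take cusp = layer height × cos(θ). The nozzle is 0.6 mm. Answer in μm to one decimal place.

h_c = t·cos θ = 0.25 × 0.6756 = 0.1689 mm (168.9 μm).

168.9 μm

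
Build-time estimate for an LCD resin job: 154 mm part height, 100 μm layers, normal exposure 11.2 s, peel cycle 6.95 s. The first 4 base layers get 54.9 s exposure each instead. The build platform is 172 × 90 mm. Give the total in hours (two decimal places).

Layer count = ceil(154 / 0.1) = 1540.
Bottom layers: 4 × (54.9 + 6.95) → 247.4 s.
Regular layers: 1536 × (11.2 + 6.95) → 27878.4 s.
Total = 247.4 + 27878.4 = 28125.8 s = 7.81 hours.

7.81 hours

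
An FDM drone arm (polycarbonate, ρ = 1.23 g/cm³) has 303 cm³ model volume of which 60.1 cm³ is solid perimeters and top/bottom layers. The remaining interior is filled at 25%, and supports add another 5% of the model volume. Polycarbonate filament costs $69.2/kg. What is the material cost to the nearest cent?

$11.57

Volume inside the shell = 303 − 60.1, so 242.9 cm³.
Infill volume = 0.25 × 242.9 = 60.725 cm³.
Support = 0.05 × 303, so 15.15 cm³.
Deposited volume = 60.1 + 60.725 + 15.15 = 135.975 cm³.
Mass = 135.975 × 1.23 = 167.24925 g.
Cost = 167.24925 g / 1000 × $69.2/kg = $11.57.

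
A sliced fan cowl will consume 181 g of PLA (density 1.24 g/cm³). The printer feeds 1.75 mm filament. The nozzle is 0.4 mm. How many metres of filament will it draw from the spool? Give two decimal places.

Volume = 181 g / 1.24 g·cm⁻³ = 145.9677 cm³ = 145967.7 mm³.
Filament cross-section = π × (1.75/2)² = 2.4053 mm².
L = V/A = 145967.7/2.4053 = 60685.86 mm → 60.69 m.

60.69 m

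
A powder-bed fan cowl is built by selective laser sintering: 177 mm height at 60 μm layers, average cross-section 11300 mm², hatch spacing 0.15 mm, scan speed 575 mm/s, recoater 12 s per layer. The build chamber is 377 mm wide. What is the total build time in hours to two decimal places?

Layer count = ceil(177 / 0.06) = 2950.
Hatch length per layer = 11300 / 0.15, so 75333.3 mm.
Per-layer scan time: 75333.3 / 575 → 131.0144 s.
Per-layer time = 131.0144 + 12 = 143.0144 s.
Total: 2950 × 143.0144 s = 421892.48 s → 117.19 hours.

117.19 hours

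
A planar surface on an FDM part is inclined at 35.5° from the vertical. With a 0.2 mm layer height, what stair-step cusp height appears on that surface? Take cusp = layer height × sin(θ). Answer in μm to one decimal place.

sin(35.5°) = 0.5807, so cusp = 0.2 × 0.5807 = 0.11614 mm → 116.1 μm.

116.1 μm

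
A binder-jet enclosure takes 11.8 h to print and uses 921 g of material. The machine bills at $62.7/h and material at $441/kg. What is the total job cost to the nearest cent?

Machine-time cost = 62.7 × 11.8, so $739.86.
Feedstock cost: 441 × 921/1000 → $406.161.
Total = 739.86 + 406.161 = 1146.021 ≈ $1146.02.

$1146.02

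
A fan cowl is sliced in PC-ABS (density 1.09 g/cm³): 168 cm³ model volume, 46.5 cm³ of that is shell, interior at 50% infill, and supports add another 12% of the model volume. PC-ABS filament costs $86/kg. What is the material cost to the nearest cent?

Volume inside the shell = 168 − 46.5 = 121.5 cm³.
Infill deposited: 0.50 × 121.5 → 60.75 cm³.
Support = 0.12 × 168 = 20.16 cm³.
Deposited volume = 46.5 + 60.75 + 20.16, so 127.41 cm³.
Mass = 127.41 × 1.09 = 138.8769 g.
At $86/kg: 138.8769/1000 × 86 = $11.94.

$11.94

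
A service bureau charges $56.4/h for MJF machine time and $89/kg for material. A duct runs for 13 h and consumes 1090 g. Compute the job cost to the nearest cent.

$830.21

Machine cost: 56.4 × 13 → $733.20.
Material cost = 89 × 1090/1000, so $97.01.
Job cost: 733.20 + 97.01 = $830.21.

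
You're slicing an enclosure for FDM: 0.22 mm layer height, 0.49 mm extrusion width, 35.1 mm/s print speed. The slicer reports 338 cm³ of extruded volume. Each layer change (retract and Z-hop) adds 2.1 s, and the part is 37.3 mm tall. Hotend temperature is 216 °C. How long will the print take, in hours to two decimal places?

Extrusion cross-section = 0.22 × 0.49, so 0.1078 mm².
Total extruded path = 338000/0.1078 = 3135436 mm.
Extrusion time = 3135436 / 35.1 = 89328.7 s.
Layer count = ceil(37.3 / 0.22) = 170.
Z-hop total = 170 × 2.1, so 357 s.
Total = 89328.7 + 357 = 89685.7 s = 24.91 hours.

24.91 hours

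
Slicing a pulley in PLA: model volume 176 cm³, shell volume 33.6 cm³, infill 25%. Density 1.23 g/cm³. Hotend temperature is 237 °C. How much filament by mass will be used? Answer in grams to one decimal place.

85.1 g

Interior volume: 176 − 33.6 → 142.4 cm³.
Infill volume = 0.25 × 142.4 = 35.6 cm³.
Total extruded = 33.6 + 35.6, so 69.2 cm³.
Mass: 69.2 × 1.23 → 85.116 g.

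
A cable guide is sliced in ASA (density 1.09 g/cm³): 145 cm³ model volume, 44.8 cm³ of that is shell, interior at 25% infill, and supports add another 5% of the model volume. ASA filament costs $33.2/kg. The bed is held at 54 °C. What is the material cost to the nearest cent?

$2.79

Interior volume = 145 − 44.8 = 100.2 cm³.
Deposited infill = 0.25 × 100.2, so 25.05 cm³.
Support: 0.05 × 145 → 7.25 cm³.
Total extruded: 44.8 + 25.05 + 7.25 → 77.1 cm³.
Mass: 77.1 × 1.09 → 84.039 g.
At $33.2/kg: 84.039/1000 × 33.2 = $2.79.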